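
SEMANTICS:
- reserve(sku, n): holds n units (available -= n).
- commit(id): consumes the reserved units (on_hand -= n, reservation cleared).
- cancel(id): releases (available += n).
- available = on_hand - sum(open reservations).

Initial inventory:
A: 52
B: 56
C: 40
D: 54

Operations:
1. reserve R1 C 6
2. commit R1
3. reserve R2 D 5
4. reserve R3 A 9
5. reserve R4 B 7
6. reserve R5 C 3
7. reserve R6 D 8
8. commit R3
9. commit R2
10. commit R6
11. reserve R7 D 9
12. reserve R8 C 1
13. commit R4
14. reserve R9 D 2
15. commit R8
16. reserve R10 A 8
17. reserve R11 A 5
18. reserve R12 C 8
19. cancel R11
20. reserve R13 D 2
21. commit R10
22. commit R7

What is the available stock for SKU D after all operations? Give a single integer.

Step 1: reserve R1 C 6 -> on_hand[A=52 B=56 C=40 D=54] avail[A=52 B=56 C=34 D=54] open={R1}
Step 2: commit R1 -> on_hand[A=52 B=56 C=34 D=54] avail[A=52 B=56 C=34 D=54] open={}
Step 3: reserve R2 D 5 -> on_hand[A=52 B=56 C=34 D=54] avail[A=52 B=56 C=34 D=49] open={R2}
Step 4: reserve R3 A 9 -> on_hand[A=52 B=56 C=34 D=54] avail[A=43 B=56 C=34 D=49] open={R2,R3}
Step 5: reserve R4 B 7 -> on_hand[A=52 B=56 C=34 D=54] avail[A=43 B=49 C=34 D=49] open={R2,R3,R4}
Step 6: reserve R5 C 3 -> on_hand[A=52 B=56 C=34 D=54] avail[A=43 B=49 C=31 D=49] open={R2,R3,R4,R5}
Step 7: reserve R6 D 8 -> on_hand[A=52 B=56 C=34 D=54] avail[A=43 B=49 C=31 D=41] open={R2,R3,R4,R5,R6}
Step 8: commit R3 -> on_hand[A=43 B=56 C=34 D=54] avail[A=43 B=49 C=31 D=41] open={R2,R4,R5,R6}
Step 9: commit R2 -> on_hand[A=43 B=56 C=34 D=49] avail[A=43 B=49 C=31 D=41] open={R4,R5,R6}
Step 10: commit R6 -> on_hand[A=43 B=56 C=34 D=41] avail[A=43 B=49 C=31 D=41] open={R4,R5}
Step 11: reserve R7 D 9 -> on_hand[A=43 B=56 C=34 D=41] avail[A=43 B=49 C=31 D=32] open={R4,R5,R7}
Step 12: reserve R8 C 1 -> on_hand[A=43 B=56 C=34 D=41] avail[A=43 B=49 C=30 D=32] open={R4,R5,R7,R8}
Step 13: commit R4 -> on_hand[A=43 B=49 C=34 D=41] avail[A=43 B=49 C=30 D=32] open={R5,R7,R8}
Step 14: reserve R9 D 2 -> on_hand[A=43 B=49 C=34 D=41] avail[A=43 B=49 C=30 D=30] open={R5,R7,R8,R9}
Step 15: commit R8 -> on_hand[A=43 B=49 C=33 D=41] avail[A=43 B=49 C=30 D=30] open={R5,R7,R9}
Step 16: reserve R10 A 8 -> on_hand[A=43 B=49 C=33 D=41] avail[A=35 B=49 C=30 D=30] open={R10,R5,R7,R9}
Step 17: reserve R11 A 5 -> on_hand[A=43 B=49 C=33 D=41] avail[A=30 B=49 C=30 D=30] open={R10,R11,R5,R7,R9}
Step 18: reserve R12 C 8 -> on_hand[A=43 B=49 C=33 D=41] avail[A=30 B=49 C=22 D=30] open={R10,R11,R12,R5,R7,R9}
Step 19: cancel R11 -> on_hand[A=43 B=49 C=33 D=41] avail[A=35 B=49 C=22 D=30] open={R10,R12,R5,R7,R9}
Step 20: reserve R13 D 2 -> on_hand[A=43 B=49 C=33 D=41] avail[A=35 B=49 C=22 D=28] open={R10,R12,R13,R5,R7,R9}
Step 21: commit R10 -> on_hand[A=35 B=49 C=33 D=41] avail[A=35 B=49 C=22 D=28] open={R12,R13,R5,R7,R9}
Step 22: commit R7 -> on_hand[A=35 B=49 C=33 D=32] avail[A=35 B=49 C=22 D=28] open={R12,R13,R5,R9}
Final available[D] = 28

Answer: 28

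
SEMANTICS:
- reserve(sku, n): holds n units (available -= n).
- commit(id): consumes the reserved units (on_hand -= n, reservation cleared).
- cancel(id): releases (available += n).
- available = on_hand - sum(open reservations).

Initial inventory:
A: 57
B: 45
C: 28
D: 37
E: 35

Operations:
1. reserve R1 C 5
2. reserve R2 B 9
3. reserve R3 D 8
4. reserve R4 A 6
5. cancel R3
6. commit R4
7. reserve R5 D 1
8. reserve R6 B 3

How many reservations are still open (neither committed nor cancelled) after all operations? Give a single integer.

Answer: 4

Derivation:
Step 1: reserve R1 C 5 -> on_hand[A=57 B=45 C=28 D=37 E=35] avail[A=57 B=45 C=23 D=37 E=35] open={R1}
Step 2: reserve R2 B 9 -> on_hand[A=57 B=45 C=28 D=37 E=35] avail[A=57 B=36 C=23 D=37 E=35] open={R1,R2}
Step 3: reserve R3 D 8 -> on_hand[A=57 B=45 C=28 D=37 E=35] avail[A=57 B=36 C=23 D=29 E=35] open={R1,R2,R3}
Step 4: reserve R4 A 6 -> on_hand[A=57 B=45 C=28 D=37 E=35] avail[A=51 B=36 C=23 D=29 E=35] open={R1,R2,R3,R4}
Step 5: cancel R3 -> on_hand[A=57 B=45 C=28 D=37 E=35] avail[A=51 B=36 C=23 D=37 E=35] open={R1,R2,R4}
Step 6: commit R4 -> on_hand[A=51 B=45 C=28 D=37 E=35] avail[A=51 B=36 C=23 D=37 E=35] open={R1,R2}
Step 7: reserve R5 D 1 -> on_hand[A=51 B=45 C=28 D=37 E=35] avail[A=51 B=36 C=23 D=36 E=35] open={R1,R2,R5}
Step 8: reserve R6 B 3 -> on_hand[A=51 B=45 C=28 D=37 E=35] avail[A=51 B=33 C=23 D=36 E=35] open={R1,R2,R5,R6}
Open reservations: ['R1', 'R2', 'R5', 'R6'] -> 4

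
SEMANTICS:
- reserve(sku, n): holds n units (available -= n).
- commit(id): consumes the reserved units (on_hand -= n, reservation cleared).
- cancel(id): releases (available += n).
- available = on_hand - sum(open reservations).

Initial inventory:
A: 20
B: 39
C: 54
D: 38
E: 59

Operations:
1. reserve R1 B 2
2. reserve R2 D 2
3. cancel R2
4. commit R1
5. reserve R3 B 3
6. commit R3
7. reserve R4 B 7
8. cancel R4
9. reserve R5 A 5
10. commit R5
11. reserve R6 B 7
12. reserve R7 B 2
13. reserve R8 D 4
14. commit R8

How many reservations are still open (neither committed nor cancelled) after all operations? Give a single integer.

Answer: 2

Derivation:
Step 1: reserve R1 B 2 -> on_hand[A=20 B=39 C=54 D=38 E=59] avail[A=20 B=37 C=54 D=38 E=59] open={R1}
Step 2: reserve R2 D 2 -> on_hand[A=20 B=39 C=54 D=38 E=59] avail[A=20 B=37 C=54 D=36 E=59] open={R1,R2}
Step 3: cancel R2 -> on_hand[A=20 B=39 C=54 D=38 E=59] avail[A=20 B=37 C=54 D=38 E=59] open={R1}
Step 4: commit R1 -> on_hand[A=20 B=37 C=54 D=38 E=59] avail[A=20 B=37 C=54 D=38 E=59] open={}
Step 5: reserve R3 B 3 -> on_hand[A=20 B=37 C=54 D=38 E=59] avail[A=20 B=34 C=54 D=38 E=59] open={R3}
Step 6: commit R3 -> on_hand[A=20 B=34 C=54 D=38 E=59] avail[A=20 B=34 C=54 D=38 E=59] open={}
Step 7: reserve R4 B 7 -> on_hand[A=20 B=34 C=54 D=38 E=59] avail[A=20 B=27 C=54 D=38 E=59] open={R4}
Step 8: cancel R4 -> on_hand[A=20 B=34 C=54 D=38 E=59] avail[A=20 B=34 C=54 D=38 E=59] open={}
Step 9: reserve R5 A 5 -> on_hand[A=20 B=34 C=54 D=38 E=59] avail[A=15 B=34 C=54 D=38 E=59] open={R5}
Step 10: commit R5 -> on_hand[A=15 B=34 C=54 D=38 E=59] avail[A=15 B=34 C=54 D=38 E=59] open={}
Step 11: reserve R6 B 7 -> on_hand[A=15 B=34 C=54 D=38 E=59] avail[A=15 B=27 C=54 D=38 E=59] open={R6}
Step 12: reserve R7 B 2 -> on_hand[A=15 B=34 C=54 D=38 E=59] avail[A=15 B=25 C=54 D=38 E=59] open={R6,R7}
Step 13: reserve R8 D 4 -> on_hand[A=15 B=34 C=54 D=38 E=59] avail[A=15 B=25 C=54 D=34 E=59] open={R6,R7,R8}
Step 14: commit R8 -> on_hand[A=15 B=34 C=54 D=34 E=59] avail[A=15 B=25 C=54 D=34 E=59] open={R6,R7}
Open reservations: ['R6', 'R7'] -> 2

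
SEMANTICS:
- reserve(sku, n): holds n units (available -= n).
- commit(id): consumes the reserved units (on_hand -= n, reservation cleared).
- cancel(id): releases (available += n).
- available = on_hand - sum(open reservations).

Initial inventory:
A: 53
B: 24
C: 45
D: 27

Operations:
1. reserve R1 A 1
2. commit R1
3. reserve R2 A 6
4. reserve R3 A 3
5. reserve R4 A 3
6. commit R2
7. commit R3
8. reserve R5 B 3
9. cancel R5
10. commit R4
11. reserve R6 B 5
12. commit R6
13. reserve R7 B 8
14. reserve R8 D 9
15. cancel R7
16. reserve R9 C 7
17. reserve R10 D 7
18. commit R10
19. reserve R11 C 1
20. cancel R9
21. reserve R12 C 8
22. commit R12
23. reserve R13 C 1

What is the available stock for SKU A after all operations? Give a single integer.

Step 1: reserve R1 A 1 -> on_hand[A=53 B=24 C=45 D=27] avail[A=52 B=24 C=45 D=27] open={R1}
Step 2: commit R1 -> on_hand[A=52 B=24 C=45 D=27] avail[A=52 B=24 C=45 D=27] open={}
Step 3: reserve R2 A 6 -> on_hand[A=52 B=24 C=45 D=27] avail[A=46 B=24 C=45 D=27] open={R2}
Step 4: reserve R3 A 3 -> on_hand[A=52 B=24 C=45 D=27] avail[A=43 B=24 C=45 D=27] open={R2,R3}
Step 5: reserve R4 A 3 -> on_hand[A=52 B=24 C=45 D=27] avail[A=40 B=24 C=45 D=27] open={R2,R3,R4}
Step 6: commit R2 -> on_hand[A=46 B=24 C=45 D=27] avail[A=40 B=24 C=45 D=27] open={R3,R4}
Step 7: commit R3 -> on_hand[A=43 B=24 C=45 D=27] avail[A=40 B=24 C=45 D=27] open={R4}
Step 8: reserve R5 B 3 -> on_hand[A=43 B=24 C=45 D=27] avail[A=40 B=21 C=45 D=27] open={R4,R5}
Step 9: cancel R5 -> on_hand[A=43 B=24 C=45 D=27] avail[A=40 B=24 C=45 D=27] open={R4}
Step 10: commit R4 -> on_hand[A=40 B=24 C=45 D=27] avail[A=40 B=24 C=45 D=27] open={}
Step 11: reserve R6 B 5 -> on_hand[A=40 B=24 C=45 D=27] avail[A=40 B=19 C=45 D=27] open={R6}
Step 12: commit R6 -> on_hand[A=40 B=19 C=45 D=27] avail[A=40 B=19 C=45 D=27] open={}
Step 13: reserve R7 B 8 -> on_hand[A=40 B=19 C=45 D=27] avail[A=40 B=11 C=45 D=27] open={R7}
Step 14: reserve R8 D 9 -> on_hand[A=40 B=19 C=45 D=27] avail[A=40 B=11 C=45 D=18] open={R7,R8}
Step 15: cancel R7 -> on_hand[A=40 B=19 C=45 D=27] avail[A=40 B=19 C=45 D=18] open={R8}
Step 16: reserve R9 C 7 -> on_hand[A=40 B=19 C=45 D=27] avail[A=40 B=19 C=38 D=18] open={R8,R9}
Step 17: reserve R10 D 7 -> on_hand[A=40 B=19 C=45 D=27] avail[A=40 B=19 C=38 D=11] open={R10,R8,R9}
Step 18: commit R10 -> on_hand[A=40 B=19 C=45 D=20] avail[A=40 B=19 C=38 D=11] open={R8,R9}
Step 19: reserve R11 C 1 -> on_hand[A=40 B=19 C=45 D=20] avail[A=40 B=19 C=37 D=11] open={R11,R8,R9}
Step 20: cancel R9 -> on_hand[A=40 B=19 C=45 D=20] avail[A=40 B=19 C=44 D=11] open={R11,R8}
Step 21: reserve R12 C 8 -> on_hand[A=40 B=19 C=45 D=20] avail[A=40 B=19 C=36 D=11] open={R11,R12,R8}
Step 22: commit R12 -> on_hand[A=40 B=19 C=37 D=20] avail[A=40 B=19 C=36 D=11] open={R11,R8}
Step 23: reserve R13 C 1 -> on_hand[A=40 B=19 C=37 D=20] avail[A=40 B=19 C=35 D=11] open={R11,R13,R8}
Final available[A] = 40

Answer: 40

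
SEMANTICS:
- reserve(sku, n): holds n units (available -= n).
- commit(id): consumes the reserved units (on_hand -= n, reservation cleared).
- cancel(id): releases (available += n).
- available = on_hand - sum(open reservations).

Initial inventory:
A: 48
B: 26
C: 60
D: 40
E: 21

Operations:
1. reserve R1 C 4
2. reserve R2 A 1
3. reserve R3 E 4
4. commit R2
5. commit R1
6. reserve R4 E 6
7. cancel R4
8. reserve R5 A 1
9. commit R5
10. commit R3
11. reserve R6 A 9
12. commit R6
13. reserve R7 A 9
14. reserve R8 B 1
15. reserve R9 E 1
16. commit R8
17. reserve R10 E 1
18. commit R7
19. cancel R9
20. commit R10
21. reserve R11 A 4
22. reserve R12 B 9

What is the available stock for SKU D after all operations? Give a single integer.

Step 1: reserve R1 C 4 -> on_hand[A=48 B=26 C=60 D=40 E=21] avail[A=48 B=26 C=56 D=40 E=21] open={R1}
Step 2: reserve R2 A 1 -> on_hand[A=48 B=26 C=60 D=40 E=21] avail[A=47 B=26 C=56 D=40 E=21] open={R1,R2}
Step 3: reserve R3 E 4 -> on_hand[A=48 B=26 C=60 D=40 E=21] avail[A=47 B=26 C=56 D=40 E=17] open={R1,R2,R3}
Step 4: commit R2 -> on_hand[A=47 B=26 C=60 D=40 E=21] avail[A=47 B=26 C=56 D=40 E=17] open={R1,R3}
Step 5: commit R1 -> on_hand[A=47 B=26 C=56 D=40 E=21] avail[A=47 B=26 C=56 D=40 E=17] open={R3}
Step 6: reserve R4 E 6 -> on_hand[A=47 B=26 C=56 D=40 E=21] avail[A=47 B=26 C=56 D=40 E=11] open={R3,R4}
Step 7: cancel R4 -> on_hand[A=47 B=26 C=56 D=40 E=21] avail[A=47 B=26 C=56 D=40 E=17] open={R3}
Step 8: reserve R5 A 1 -> on_hand[A=47 B=26 C=56 D=40 E=21] avail[A=46 B=26 C=56 D=40 E=17] open={R3,R5}
Step 9: commit R5 -> on_hand[A=46 B=26 C=56 D=40 E=21] avail[A=46 B=26 C=56 D=40 E=17] open={R3}
Step 10: commit R3 -> on_hand[A=46 B=26 C=56 D=40 E=17] avail[A=46 B=26 C=56 D=40 E=17] open={}
Step 11: reserve R6 A 9 -> on_hand[A=46 B=26 C=56 D=40 E=17] avail[A=37 B=26 C=56 D=40 E=17] open={R6}
Step 12: commit R6 -> on_hand[A=37 B=26 C=56 D=40 E=17] avail[A=37 B=26 C=56 D=40 E=17] open={}
Step 13: reserve R7 A 9 -> on_hand[A=37 B=26 C=56 D=40 E=17] avail[A=28 B=26 C=56 D=40 E=17] open={R7}
Step 14: reserve R8 B 1 -> on_hand[A=37 B=26 C=56 D=40 E=17] avail[A=28 B=25 C=56 D=40 E=17] open={R7,R8}
Step 15: reserve R9 E 1 -> on_hand[A=37 B=26 C=56 D=40 E=17] avail[A=28 B=25 C=56 D=40 E=16] open={R7,R8,R9}
Step 16: commit R8 -> on_hand[A=37 B=25 C=56 D=40 E=17] avail[A=28 B=25 C=56 D=40 E=16] open={R7,R9}
Step 17: reserve R10 E 1 -> on_hand[A=37 B=25 C=56 D=40 E=17] avail[A=28 B=25 C=56 D=40 E=15] open={R10,R7,R9}
Step 18: commit R7 -> on_hand[A=28 B=25 C=56 D=40 E=17] avail[A=28 B=25 C=56 D=40 E=15] open={R10,R9}
Step 19: cancel R9 -> on_hand[A=28 B=25 C=56 D=40 E=17] avail[A=28 B=25 C=56 D=40 E=16] open={R10}
Step 20: commit R10 -> on_hand[A=28 B=25 C=56 D=40 E=16] avail[A=28 B=25 C=56 D=40 E=16] open={}
Step 21: reserve R11 A 4 -> on_hand[A=28 B=25 C=56 D=40 E=16] avail[A=24 B=25 C=56 D=40 E=16] open={R11}
Step 22: reserve R12 B 9 -> on_hand[A=28 B=25 C=56 D=40 E=16] avail[A=24 B=16 C=56 D=40 E=16] open={R11,R12}
Final available[D] = 40

Answer: 40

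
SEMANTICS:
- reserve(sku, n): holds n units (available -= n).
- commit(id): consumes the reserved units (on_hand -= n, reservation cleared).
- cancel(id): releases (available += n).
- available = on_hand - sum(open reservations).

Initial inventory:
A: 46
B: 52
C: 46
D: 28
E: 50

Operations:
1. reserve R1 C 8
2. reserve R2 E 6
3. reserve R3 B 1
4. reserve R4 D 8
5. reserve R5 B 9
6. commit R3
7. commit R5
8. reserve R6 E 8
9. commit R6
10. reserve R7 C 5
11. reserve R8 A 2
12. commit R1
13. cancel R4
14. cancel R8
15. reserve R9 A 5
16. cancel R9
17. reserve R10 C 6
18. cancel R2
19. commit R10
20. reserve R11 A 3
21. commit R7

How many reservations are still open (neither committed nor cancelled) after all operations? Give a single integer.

Step 1: reserve R1 C 8 -> on_hand[A=46 B=52 C=46 D=28 E=50] avail[A=46 B=52 C=38 D=28 E=50] open={R1}
Step 2: reserve R2 E 6 -> on_hand[A=46 B=52 C=46 D=28 E=50] avail[A=46 B=52 C=38 D=28 E=44] open={R1,R2}
Step 3: reserve R3 B 1 -> on_hand[A=46 B=52 C=46 D=28 E=50] avail[A=46 B=51 C=38 D=28 E=44] open={R1,R2,R3}
Step 4: reserve R4 D 8 -> on_hand[A=46 B=52 C=46 D=28 E=50] avail[A=46 B=51 C=38 D=20 E=44] open={R1,R2,R3,R4}
Step 5: reserve R5 B 9 -> on_hand[A=46 B=52 C=46 D=28 E=50] avail[A=46 B=42 C=38 D=20 E=44] open={R1,R2,R3,R4,R5}
Step 6: commit R3 -> on_hand[A=46 B=51 C=46 D=28 E=50] avail[A=46 B=42 C=38 D=20 E=44] open={R1,R2,R4,R5}
Step 7: commit R5 -> on_hand[A=46 B=42 C=46 D=28 E=50] avail[A=46 B=42 C=38 D=20 E=44] open={R1,R2,R4}
Step 8: reserve R6 E 8 -> on_hand[A=46 B=42 C=46 D=28 E=50] avail[A=46 B=42 C=38 D=20 E=36] open={R1,R2,R4,R6}
Step 9: commit R6 -> on_hand[A=46 B=42 C=46 D=28 E=42] avail[A=46 B=42 C=38 D=20 E=36] open={R1,R2,R4}
Step 10: reserve R7 C 5 -> on_hand[A=46 B=42 C=46 D=28 E=42] avail[A=46 B=42 C=33 D=20 E=36] open={R1,R2,R4,R7}
Step 11: reserve R8 A 2 -> on_hand[A=46 B=42 C=46 D=28 E=42] avail[A=44 B=42 C=33 D=20 E=36] open={R1,R2,R4,R7,R8}
Step 12: commit R1 -> on_hand[A=46 B=42 C=38 D=28 E=42] avail[A=44 B=42 C=33 D=20 E=36] open={R2,R4,R7,R8}
Step 13: cancel R4 -> on_hand[A=46 B=42 C=38 D=28 E=42] avail[A=44 B=42 C=33 D=28 E=36] open={R2,R7,R8}
Step 14: cancel R8 -> on_hand[A=46 B=42 C=38 D=28 E=42] avail[A=46 B=42 C=33 D=28 E=36] open={R2,R7}
Step 15: reserve R9 A 5 -> on_hand[A=46 B=42 C=38 D=28 E=42] avail[A=41 B=42 C=33 D=28 E=36] open={R2,R7,R9}
Step 16: cancel R9 -> on_hand[A=46 B=42 C=38 D=28 E=42] avail[A=46 B=42 C=33 D=28 E=36] open={R2,R7}
Step 17: reserve R10 C 6 -> on_hand[A=46 B=42 C=38 D=28 E=42] avail[A=46 B=42 C=27 D=28 E=36] open={R10,R2,R7}
Step 18: cancel R2 -> on_hand[A=46 B=42 C=38 D=28 E=42] avail[A=46 B=42 C=27 D=28 E=42] open={R10,R7}
Step 19: commit R10 -> on_hand[A=46 B=42 C=32 D=28 E=42] avail[A=46 B=42 C=27 D=28 E=42] open={R7}
Step 20: reserve R11 A 3 -> on_hand[A=46 B=42 C=32 D=28 E=42] avail[A=43 B=42 C=27 D=28 E=42] open={R11,R7}
Step 21: commit R7 -> on_hand[A=46 B=42 C=27 D=28 E=42] avail[A=43 B=42 C=27 D=28 E=42] open={R11}
Open reservations: ['R11'] -> 1

Answer: 1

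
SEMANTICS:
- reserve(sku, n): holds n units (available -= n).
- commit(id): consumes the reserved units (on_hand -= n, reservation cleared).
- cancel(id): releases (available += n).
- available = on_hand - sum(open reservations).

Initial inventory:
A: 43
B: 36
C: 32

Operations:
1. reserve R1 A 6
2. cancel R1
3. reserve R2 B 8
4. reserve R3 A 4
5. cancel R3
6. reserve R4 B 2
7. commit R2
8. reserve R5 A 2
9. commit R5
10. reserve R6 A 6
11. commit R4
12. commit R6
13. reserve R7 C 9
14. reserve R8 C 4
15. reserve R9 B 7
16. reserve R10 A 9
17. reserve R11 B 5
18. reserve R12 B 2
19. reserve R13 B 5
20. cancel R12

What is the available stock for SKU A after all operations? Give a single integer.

Answer: 26

Derivation:
Step 1: reserve R1 A 6 -> on_hand[A=43 B=36 C=32] avail[A=37 B=36 C=32] open={R1}
Step 2: cancel R1 -> on_hand[A=43 B=36 C=32] avail[A=43 B=36 C=32] open={}
Step 3: reserve R2 B 8 -> on_hand[A=43 B=36 C=32] avail[A=43 B=28 C=32] open={R2}
Step 4: reserve R3 A 4 -> on_hand[A=43 B=36 C=32] avail[A=39 B=28 C=32] open={R2,R3}
Step 5: cancel R3 -> on_hand[A=43 B=36 C=32] avail[A=43 B=28 C=32] open={R2}
Step 6: reserve R4 B 2 -> on_hand[A=43 B=36 C=32] avail[A=43 B=26 C=32] open={R2,R4}
Step 7: commit R2 -> on_hand[A=43 B=28 C=32] avail[A=43 B=26 C=32] open={R4}
Step 8: reserve R5 A 2 -> on_hand[A=43 B=28 C=32] avail[A=41 B=26 C=32] open={R4,R5}
Step 9: commit R5 -> on_hand[A=41 B=28 C=32] avail[A=41 B=26 C=32] open={R4}
Step 10: reserve R6 A 6 -> on_hand[A=41 B=28 C=32] avail[A=35 B=26 C=32] open={R4,R6}
Step 11: commit R4 -> on_hand[A=41 B=26 C=32] avail[A=35 B=26 C=32] open={R6}
Step 12: commit R6 -> on_hand[A=35 B=26 C=32] avail[A=35 B=26 C=32] open={}
Step 13: reserve R7 C 9 -> on_hand[A=35 B=26 C=32] avail[A=35 B=26 C=23] open={R7}
Step 14: reserve R8 C 4 -> on_hand[A=35 B=26 C=32] avail[A=35 B=26 C=19] open={R7,R8}
Step 15: reserve R9 B 7 -> on_hand[A=35 B=26 C=32] avail[A=35 B=19 C=19] open={R7,R8,R9}
Step 16: reserve R10 A 9 -> on_hand[A=35 B=26 C=32] avail[A=26 B=19 C=19] open={R10,R7,R8,R9}
Step 17: reserve R11 B 5 -> on_hand[A=35 B=26 C=32] avail[A=26 B=14 C=19] open={R10,R11,R7,R8,R9}
Step 18: reserve R12 B 2 -> on_hand[A=35 B=26 C=32] avail[A=26 B=12 C=19] open={R10,R11,R12,R7,R8,R9}
Step 19: reserve R13 B 5 -> on_hand[A=35 B=26 C=32] avail[A=26 B=7 C=19] open={R10,R11,R12,R13,R7,R8,R9}
Step 20: cancel R12 -> on_hand[A=35 B=26 C=32] avail[A=26 B=9 C=19] open={R10,R11,R13,R7,R8,R9}
Final available[A] = 26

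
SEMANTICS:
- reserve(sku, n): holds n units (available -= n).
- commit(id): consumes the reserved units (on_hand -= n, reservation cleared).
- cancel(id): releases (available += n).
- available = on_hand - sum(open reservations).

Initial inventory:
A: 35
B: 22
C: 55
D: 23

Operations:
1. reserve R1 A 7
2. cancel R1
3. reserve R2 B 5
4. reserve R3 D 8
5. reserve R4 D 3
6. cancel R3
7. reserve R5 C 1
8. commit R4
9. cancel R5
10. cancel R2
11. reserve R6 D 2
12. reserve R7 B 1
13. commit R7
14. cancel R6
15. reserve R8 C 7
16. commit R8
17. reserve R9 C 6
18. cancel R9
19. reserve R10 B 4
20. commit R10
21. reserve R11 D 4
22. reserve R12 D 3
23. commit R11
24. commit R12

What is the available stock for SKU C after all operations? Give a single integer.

Step 1: reserve R1 A 7 -> on_hand[A=35 B=22 C=55 D=23] avail[A=28 B=22 C=55 D=23] open={R1}
Step 2: cancel R1 -> on_hand[A=35 B=22 C=55 D=23] avail[A=35 B=22 C=55 D=23] open={}
Step 3: reserve R2 B 5 -> on_hand[A=35 B=22 C=55 D=23] avail[A=35 B=17 C=55 D=23] open={R2}
Step 4: reserve R3 D 8 -> on_hand[A=35 B=22 C=55 D=23] avail[A=35 B=17 C=55 D=15] open={R2,R3}
Step 5: reserve R4 D 3 -> on_hand[A=35 B=22 C=55 D=23] avail[A=35 B=17 C=55 D=12] open={R2,R3,R4}
Step 6: cancel R3 -> on_hand[A=35 B=22 C=55 D=23] avail[A=35 B=17 C=55 D=20] open={R2,R4}
Step 7: reserve R5 C 1 -> on_hand[A=35 B=22 C=55 D=23] avail[A=35 B=17 C=54 D=20] open={R2,R4,R5}
Step 8: commit R4 -> on_hand[A=35 B=22 C=55 D=20] avail[A=35 B=17 C=54 D=20] open={R2,R5}
Step 9: cancel R5 -> on_hand[A=35 B=22 C=55 D=20] avail[A=35 B=17 C=55 D=20] open={R2}
Step 10: cancel R2 -> on_hand[A=35 B=22 C=55 D=20] avail[A=35 B=22 C=55 D=20] open={}
Step 11: reserve R6 D 2 -> on_hand[A=35 B=22 C=55 D=20] avail[A=35 B=22 C=55 D=18] open={R6}
Step 12: reserve R7 B 1 -> on_hand[A=35 B=22 C=55 D=20] avail[A=35 B=21 C=55 D=18] open={R6,R7}
Step 13: commit R7 -> on_hand[A=35 B=21 C=55 D=20] avail[A=35 B=21 C=55 D=18] open={R6}
Step 14: cancel R6 -> on_hand[A=35 B=21 C=55 D=20] avail[A=35 B=21 C=55 D=20] open={}
Step 15: reserve R8 C 7 -> on_hand[A=35 B=21 C=55 D=20] avail[A=35 B=21 C=48 D=20] open={R8}
Step 16: commit R8 -> on_hand[A=35 B=21 C=48 D=20] avail[A=35 B=21 C=48 D=20] open={}
Step 17: reserve R9 C 6 -> on_hand[A=35 B=21 C=48 D=20] avail[A=35 B=21 C=42 D=20] open={R9}
Step 18: cancel R9 -> on_hand[A=35 B=21 C=48 D=20] avail[A=35 B=21 C=48 D=20] open={}
Step 19: reserve R10 B 4 -> on_hand[A=35 B=21 C=48 D=20] avail[A=35 B=17 C=48 D=20] open={R10}
Step 20: commit R10 -> on_hand[A=35 B=17 C=48 D=20] avail[A=35 B=17 C=48 D=20] open={}
Step 21: reserve R11 D 4 -> on_hand[A=35 B=17 C=48 D=20] avail[A=35 B=17 C=48 D=16] open={R11}
Step 22: reserve R12 D 3 -> on_hand[A=35 B=17 C=48 D=20] avail[A=35 B=17 C=48 D=13] open={R11,R12}
Step 23: commit R11 -> on_hand[A=35 B=17 C=48 D=16] avail[A=35 B=17 C=48 D=13] open={R12}
Step 24: commit R12 -> on_hand[A=35 B=17 C=48 D=13] avail[A=35 B=17 C=48 D=13] open={}
Final available[C] = 48

Answer: 48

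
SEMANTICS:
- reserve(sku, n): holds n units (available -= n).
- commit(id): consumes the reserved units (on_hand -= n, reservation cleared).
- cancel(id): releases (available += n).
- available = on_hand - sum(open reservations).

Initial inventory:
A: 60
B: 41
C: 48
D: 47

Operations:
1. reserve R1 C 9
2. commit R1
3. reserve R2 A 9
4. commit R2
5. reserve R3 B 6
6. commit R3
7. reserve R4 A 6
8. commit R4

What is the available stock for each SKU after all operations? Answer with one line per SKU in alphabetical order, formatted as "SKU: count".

Step 1: reserve R1 C 9 -> on_hand[A=60 B=41 C=48 D=47] avail[A=60 B=41 C=39 D=47] open={R1}
Step 2: commit R1 -> on_hand[A=60 B=41 C=39 D=47] avail[A=60 B=41 C=39 D=47] open={}
Step 3: reserve R2 A 9 -> on_hand[A=60 B=41 C=39 D=47] avail[A=51 B=41 C=39 D=47] open={R2}
Step 4: commit R2 -> on_hand[A=51 B=41 C=39 D=47] avail[A=51 B=41 C=39 D=47] open={}
Step 5: reserve R3 B 6 -> on_hand[A=51 B=41 C=39 D=47] avail[A=51 B=35 C=39 D=47] open={R3}
Step 6: commit R3 -> on_hand[A=51 B=35 C=39 D=47] avail[A=51 B=35 C=39 D=47] open={}
Step 7: reserve R4 A 6 -> on_hand[A=51 B=35 C=39 D=47] avail[A=45 B=35 C=39 D=47] open={R4}
Step 8: commit R4 -> on_hand[A=45 B=35 C=39 D=47] avail[A=45 B=35 C=39 D=47] open={}

Answer: A: 45
B: 35
C: 39
D: 47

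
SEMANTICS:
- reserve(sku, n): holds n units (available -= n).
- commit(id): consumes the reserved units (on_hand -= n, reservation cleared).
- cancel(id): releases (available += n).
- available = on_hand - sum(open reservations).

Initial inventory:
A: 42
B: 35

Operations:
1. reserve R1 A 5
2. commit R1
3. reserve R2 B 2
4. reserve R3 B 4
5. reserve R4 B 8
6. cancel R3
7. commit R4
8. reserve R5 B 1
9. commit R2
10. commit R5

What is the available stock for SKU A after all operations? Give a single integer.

Answer: 37

Derivation:
Step 1: reserve R1 A 5 -> on_hand[A=42 B=35] avail[A=37 B=35] open={R1}
Step 2: commit R1 -> on_hand[A=37 B=35] avail[A=37 B=35] open={}
Step 3: reserve R2 B 2 -> on_hand[A=37 B=35] avail[A=37 B=33] open={R2}
Step 4: reserve R3 B 4 -> on_hand[A=37 B=35] avail[A=37 B=29] open={R2,R3}
Step 5: reserve R4 B 8 -> on_hand[A=37 B=35] avail[A=37 B=21] open={R2,R3,R4}
Step 6: cancel R3 -> on_hand[A=37 B=35] avail[A=37 B=25] open={R2,R4}
Step 7: commit R4 -> on_hand[A=37 B=27] avail[A=37 B=25] open={R2}
Step 8: reserve R5 B 1 -> on_hand[A=37 B=27] avail[A=37 B=24] open={R2,R5}
Step 9: commit R2 -> on_hand[A=37 B=25] avail[A=37 B=24] open={R5}
Step 10: commit R5 -> on_hand[A=37 B=24] avail[A=37 B=24] open={}
Final available[A] = 37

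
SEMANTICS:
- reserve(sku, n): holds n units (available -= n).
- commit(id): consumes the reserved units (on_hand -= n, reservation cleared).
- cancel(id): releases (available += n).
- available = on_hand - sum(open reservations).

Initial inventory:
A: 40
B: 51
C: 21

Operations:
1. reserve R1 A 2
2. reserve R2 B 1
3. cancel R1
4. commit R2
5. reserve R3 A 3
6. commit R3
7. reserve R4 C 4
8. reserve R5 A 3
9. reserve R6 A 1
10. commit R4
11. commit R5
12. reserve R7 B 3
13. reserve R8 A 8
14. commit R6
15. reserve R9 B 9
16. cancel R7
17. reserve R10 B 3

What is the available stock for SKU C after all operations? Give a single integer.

Answer: 17

Derivation:
Step 1: reserve R1 A 2 -> on_hand[A=40 B=51 C=21] avail[A=38 B=51 C=21] open={R1}
Step 2: reserve R2 B 1 -> on_hand[A=40 B=51 C=21] avail[A=38 B=50 C=21] open={R1,R2}
Step 3: cancel R1 -> on_hand[A=40 B=51 C=21] avail[A=40 B=50 C=21] open={R2}
Step 4: commit R2 -> on_hand[A=40 B=50 C=21] avail[A=40 B=50 C=21] open={}
Step 5: reserve R3 A 3 -> on_hand[A=40 B=50 C=21] avail[A=37 B=50 C=21] open={R3}
Step 6: commit R3 -> on_hand[A=37 B=50 C=21] avail[A=37 B=50 C=21] open={}
Step 7: reserve R4 C 4 -> on_hand[A=37 B=50 C=21] avail[A=37 B=50 C=17] open={R4}
Step 8: reserve R5 A 3 -> on_hand[A=37 B=50 C=21] avail[A=34 B=50 C=17] open={R4,R5}
Step 9: reserve R6 A 1 -> on_hand[A=37 B=50 C=21] avail[A=33 B=50 C=17] open={R4,R5,R6}
Step 10: commit R4 -> on_hand[A=37 B=50 C=17] avail[A=33 B=50 C=17] open={R5,R6}
Step 11: commit R5 -> on_hand[A=34 B=50 C=17] avail[A=33 B=50 C=17] open={R6}
Step 12: reserve R7 B 3 -> on_hand[A=34 B=50 C=17] avail[A=33 B=47 C=17] open={R6,R7}
Step 13: reserve R8 A 8 -> on_hand[A=34 B=50 C=17] avail[A=25 B=47 C=17] open={R6,R7,R8}
Step 14: commit R6 -> on_hand[A=33 B=50 C=17] avail[A=25 B=47 C=17] open={R7,R8}
Step 15: reserve R9 B 9 -> on_hand[A=33 B=50 C=17] avail[A=25 B=38 C=17] open={R7,R8,R9}
Step 16: cancel R7 -> on_hand[A=33 B=50 C=17] avail[A=25 B=41 C=17] open={R8,R9}
Step 17: reserve R10 B 3 -> on_hand[A=33 B=50 C=17] avail[A=25 B=38 C=17] open={R10,R8,R9}
Final available[C] = 17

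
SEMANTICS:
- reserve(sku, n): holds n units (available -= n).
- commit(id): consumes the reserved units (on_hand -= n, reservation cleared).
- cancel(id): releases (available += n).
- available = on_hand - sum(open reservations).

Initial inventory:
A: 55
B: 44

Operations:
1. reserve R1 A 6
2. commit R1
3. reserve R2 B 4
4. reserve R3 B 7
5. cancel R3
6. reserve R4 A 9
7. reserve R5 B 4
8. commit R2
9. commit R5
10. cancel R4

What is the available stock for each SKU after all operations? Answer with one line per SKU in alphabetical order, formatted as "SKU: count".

Step 1: reserve R1 A 6 -> on_hand[A=55 B=44] avail[A=49 B=44] open={R1}
Step 2: commit R1 -> on_hand[A=49 B=44] avail[A=49 B=44] open={}
Step 3: reserve R2 B 4 -> on_hand[A=49 B=44] avail[A=49 B=40] open={R2}
Step 4: reserve R3 B 7 -> on_hand[A=49 B=44] avail[A=49 B=33] open={R2,R3}
Step 5: cancel R3 -> on_hand[A=49 B=44] avail[A=49 B=40] open={R2}
Step 6: reserve R4 A 9 -> on_hand[A=49 B=44] avail[A=40 B=40] open={R2,R4}
Step 7: reserve R5 B 4 -> on_hand[A=49 B=44] avail[A=40 B=36] open={R2,R4,R5}
Step 8: commit R2 -> on_hand[A=49 B=40] avail[A=40 B=36] open={R4,R5}
Step 9: commit R5 -> on_hand[A=49 B=36] avail[A=40 B=36] open={R4}
Step 10: cancel R4 -> on_hand[A=49 B=36] avail[A=49 B=36] open={}

Answer: A: 49
B: 36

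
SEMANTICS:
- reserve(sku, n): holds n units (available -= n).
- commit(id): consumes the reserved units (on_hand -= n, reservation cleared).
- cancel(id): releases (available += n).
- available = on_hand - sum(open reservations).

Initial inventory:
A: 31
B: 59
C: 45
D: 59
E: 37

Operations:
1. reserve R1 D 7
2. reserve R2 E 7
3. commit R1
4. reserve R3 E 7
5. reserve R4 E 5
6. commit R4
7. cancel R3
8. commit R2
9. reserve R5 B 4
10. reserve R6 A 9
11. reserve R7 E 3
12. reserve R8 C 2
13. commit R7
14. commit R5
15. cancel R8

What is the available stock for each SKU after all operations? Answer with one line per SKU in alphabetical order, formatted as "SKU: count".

Answer: A: 22
B: 55
C: 45
D: 52
E: 22

Derivation:
Step 1: reserve R1 D 7 -> on_hand[A=31 B=59 C=45 D=59 E=37] avail[A=31 B=59 C=45 D=52 E=37] open={R1}
Step 2: reserve R2 E 7 -> on_hand[A=31 B=59 C=45 D=59 E=37] avail[A=31 B=59 C=45 D=52 E=30] open={R1,R2}
Step 3: commit R1 -> on_hand[A=31 B=59 C=45 D=52 E=37] avail[A=31 B=59 C=45 D=52 E=30] open={R2}
Step 4: reserve R3 E 7 -> on_hand[A=31 B=59 C=45 D=52 E=37] avail[A=31 B=59 C=45 D=52 E=23] open={R2,R3}
Step 5: reserve R4 E 5 -> on_hand[A=31 B=59 C=45 D=52 E=37] avail[A=31 B=59 C=45 D=52 E=18] open={R2,R3,R4}
Step 6: commit R4 -> on_hand[A=31 B=59 C=45 D=52 E=32] avail[A=31 B=59 C=45 D=52 E=18] open={R2,R3}
Step 7: cancel R3 -> on_hand[A=31 B=59 C=45 D=52 E=32] avail[A=31 B=59 C=45 D=52 E=25] open={R2}
Step 8: commit R2 -> on_hand[A=31 B=59 C=45 D=52 E=25] avail[A=31 B=59 C=45 D=52 E=25] open={}
Step 9: reserve R5 B 4 -> on_hand[A=31 B=59 C=45 D=52 E=25] avail[A=31 B=55 C=45 D=52 E=25] open={R5}
Step 10: reserve R6 A 9 -> on_hand[A=31 B=59 C=45 D=52 E=25] avail[A=22 B=55 C=45 D=52 E=25] open={R5,R6}
Step 11: reserve R7 E 3 -> on_hand[A=31 B=59 C=45 D=52 E=25] avail[A=22 B=55 C=45 D=52 E=22] open={R5,R6,R7}
Step 12: reserve R8 C 2 -> on_hand[A=31 B=59 C=45 D=52 E=25] avail[A=22 B=55 C=43 D=52 E=22] open={R5,R6,R7,R8}
Step 13: commit R7 -> on_hand[A=31 B=59 C=45 D=52 E=22] avail[A=22 B=55 C=43 D=52 E=22] open={R5,R6,R8}
Step 14: commit R5 -> on_hand[A=31 B=55 C=45 D=52 E=22] avail[A=22 B=55 C=43 D=52 E=22] open={R6,R8}
Step 15: cancel R8 -> on_hand[A=31 B=55 C=45 D=52 E=22] avail[A=22 B=55 C=45 D=52 E=22] open={R6}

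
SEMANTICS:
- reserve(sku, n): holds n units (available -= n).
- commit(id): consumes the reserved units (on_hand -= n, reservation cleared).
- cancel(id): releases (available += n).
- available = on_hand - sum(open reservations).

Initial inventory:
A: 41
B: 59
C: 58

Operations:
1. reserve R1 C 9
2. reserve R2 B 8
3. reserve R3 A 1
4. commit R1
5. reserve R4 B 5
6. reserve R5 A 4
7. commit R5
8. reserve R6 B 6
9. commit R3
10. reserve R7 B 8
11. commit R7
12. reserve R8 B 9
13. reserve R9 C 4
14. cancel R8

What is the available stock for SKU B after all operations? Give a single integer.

Answer: 32

Derivation:
Step 1: reserve R1 C 9 -> on_hand[A=41 B=59 C=58] avail[A=41 B=59 C=49] open={R1}
Step 2: reserve R2 B 8 -> on_hand[A=41 B=59 C=58] avail[A=41 B=51 C=49] open={R1,R2}
Step 3: reserve R3 A 1 -> on_hand[A=41 B=59 C=58] avail[A=40 B=51 C=49] open={R1,R2,R3}
Step 4: commit R1 -> on_hand[A=41 B=59 C=49] avail[A=40 B=51 C=49] open={R2,R3}
Step 5: reserve R4 B 5 -> on_hand[A=41 B=59 C=49] avail[A=40 B=46 C=49] open={R2,R3,R4}
Step 6: reserve R5 A 4 -> on_hand[A=41 B=59 C=49] avail[A=36 B=46 C=49] open={R2,R3,R4,R5}
Step 7: commit R5 -> on_hand[A=37 B=59 C=49] avail[A=36 B=46 C=49] open={R2,R3,R4}
Step 8: reserve R6 B 6 -> on_hand[A=37 B=59 C=49] avail[A=36 B=40 C=49] open={R2,R3,R4,R6}
Step 9: commit R3 -> on_hand[A=36 B=59 C=49] avail[A=36 B=40 C=49] open={R2,R4,R6}
Step 10: reserve R7 B 8 -> on_hand[A=36 B=59 C=49] avail[A=36 B=32 C=49] open={R2,R4,R6,R7}
Step 11: commit R7 -> on_hand[A=36 B=51 C=49] avail[A=36 B=32 C=49] open={R2,R4,R6}
Step 12: reserve R8 B 9 -> on_hand[A=36 B=51 C=49] avail[A=36 B=23 C=49] open={R2,R4,R6,R8}
Step 13: reserve R9 C 4 -> on_hand[A=36 B=51 C=49] avail[A=36 B=23 C=45] open={R2,R4,R6,R8,R9}
Step 14: cancel R8 -> on_hand[A=36 B=51 C=49] avail[A=36 B=32 C=45] open={R2,R4,R6,R9}
Final available[B] = 32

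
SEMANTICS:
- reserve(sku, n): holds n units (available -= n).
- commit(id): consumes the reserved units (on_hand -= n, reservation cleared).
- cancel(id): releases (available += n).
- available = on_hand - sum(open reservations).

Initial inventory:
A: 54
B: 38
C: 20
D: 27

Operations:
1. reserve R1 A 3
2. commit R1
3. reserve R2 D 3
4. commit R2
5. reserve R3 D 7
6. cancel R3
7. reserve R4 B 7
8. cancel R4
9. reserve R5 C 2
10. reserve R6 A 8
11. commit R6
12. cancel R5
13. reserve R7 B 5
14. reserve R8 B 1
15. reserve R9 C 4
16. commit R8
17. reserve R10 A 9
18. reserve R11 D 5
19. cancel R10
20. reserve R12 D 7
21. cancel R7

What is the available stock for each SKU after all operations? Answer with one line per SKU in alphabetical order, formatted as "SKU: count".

Step 1: reserve R1 A 3 -> on_hand[A=54 B=38 C=20 D=27] avail[A=51 B=38 C=20 D=27] open={R1}
Step 2: commit R1 -> on_hand[A=51 B=38 C=20 D=27] avail[A=51 B=38 C=20 D=27] open={}
Step 3: reserve R2 D 3 -> on_hand[A=51 B=38 C=20 D=27] avail[A=51 B=38 C=20 D=24] open={R2}
Step 4: commit R2 -> on_hand[A=51 B=38 C=20 D=24] avail[A=51 B=38 C=20 D=24] open={}
Step 5: reserve R3 D 7 -> on_hand[A=51 B=38 C=20 D=24] avail[A=51 B=38 C=20 D=17] open={R3}
Step 6: cancel R3 -> on_hand[A=51 B=38 C=20 D=24] avail[A=51 B=38 C=20 D=24] open={}
Step 7: reserve R4 B 7 -> on_hand[A=51 B=38 C=20 D=24] avail[A=51 B=31 C=20 D=24] open={R4}
Step 8: cancel R4 -> on_hand[A=51 B=38 C=20 D=24] avail[A=51 B=38 C=20 D=24] open={}
Step 9: reserve R5 C 2 -> on_hand[A=51 B=38 C=20 D=24] avail[A=51 B=38 C=18 D=24] open={R5}
Step 10: reserve R6 A 8 -> on_hand[A=51 B=38 C=20 D=24] avail[A=43 B=38 C=18 D=24] open={R5,R6}
Step 11: commit R6 -> on_hand[A=43 B=38 C=20 D=24] avail[A=43 B=38 C=18 D=24] open={R5}
Step 12: cancel R5 -> on_hand[A=43 B=38 C=20 D=24] avail[A=43 B=38 C=20 D=24] open={}
Step 13: reserve R7 B 5 -> on_hand[A=43 B=38 C=20 D=24] avail[A=43 B=33 C=20 D=24] open={R7}
Step 14: reserve R8 B 1 -> on_hand[A=43 B=38 C=20 D=24] avail[A=43 B=32 C=20 D=24] open={R7,R8}
Step 15: reserve R9 C 4 -> on_hand[A=43 B=38 C=20 D=24] avail[A=43 B=32 C=16 D=24] open={R7,R8,R9}
Step 16: commit R8 -> on_hand[A=43 B=37 C=20 D=24] avail[A=43 B=32 C=16 D=24] open={R7,R9}
Step 17: reserve R10 A 9 -> on_hand[A=43 B=37 C=20 D=24] avail[A=34 B=32 C=16 D=24] open={R10,R7,R9}
Step 18: reserve R11 D 5 -> on_hand[A=43 B=37 C=20 D=24] avail[A=34 B=32 C=16 D=19] open={R10,R11,R7,R9}
Step 19: cancel R10 -> on_hand[A=43 B=37 C=20 D=24] avail[A=43 B=32 C=16 D=19] open={R11,R7,R9}
Step 20: reserve R12 D 7 -> on_hand[A=43 B=37 C=20 D=24] avail[A=43 B=32 C=16 D=12] open={R11,R12,R7,R9}
Step 21: cancel R7 -> on_hand[A=43 B=37 C=20 D=24] avail[A=43 B=37 C=16 D=12] open={R11,R12,R9}

Answer: A: 43
B: 37
C: 16
D: 12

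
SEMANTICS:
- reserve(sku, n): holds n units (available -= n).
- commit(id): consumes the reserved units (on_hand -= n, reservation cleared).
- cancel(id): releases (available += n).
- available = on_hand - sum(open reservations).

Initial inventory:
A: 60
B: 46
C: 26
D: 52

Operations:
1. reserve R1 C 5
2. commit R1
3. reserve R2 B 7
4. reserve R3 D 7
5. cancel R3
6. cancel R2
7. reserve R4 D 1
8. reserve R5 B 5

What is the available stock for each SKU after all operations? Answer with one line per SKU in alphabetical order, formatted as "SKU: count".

Answer: A: 60
B: 41
C: 21
D: 51

Derivation:
Step 1: reserve R1 C 5 -> on_hand[A=60 B=46 C=26 D=52] avail[A=60 B=46 C=21 D=52] open={R1}
Step 2: commit R1 -> on_hand[A=60 B=46 C=21 D=52] avail[A=60 B=46 C=21 D=52] open={}
Step 3: reserve R2 B 7 -> on_hand[A=60 B=46 C=21 D=52] avail[A=60 B=39 C=21 D=52] open={R2}
Step 4: reserve R3 D 7 -> on_hand[A=60 B=46 C=21 D=52] avail[A=60 B=39 C=21 D=45] open={R2,R3}
Step 5: cancel R3 -> on_hand[A=60 B=46 C=21 D=52] avail[A=60 B=39 C=21 D=52] open={R2}
Step 6: cancel R2 -> on_hand[A=60 B=46 C=21 D=52] avail[A=60 B=46 C=21 D=52] open={}
Step 7: reserve R4 D 1 -> on_hand[A=60 B=46 C=21 D=52] avail[A=60 B=46 C=21 D=51] open={R4}
Step 8: reserve R5 B 5 -> on_hand[A=60 B=46 C=21 D=52] avail[A=60 B=41 C=21 D=51] open={R4,R5}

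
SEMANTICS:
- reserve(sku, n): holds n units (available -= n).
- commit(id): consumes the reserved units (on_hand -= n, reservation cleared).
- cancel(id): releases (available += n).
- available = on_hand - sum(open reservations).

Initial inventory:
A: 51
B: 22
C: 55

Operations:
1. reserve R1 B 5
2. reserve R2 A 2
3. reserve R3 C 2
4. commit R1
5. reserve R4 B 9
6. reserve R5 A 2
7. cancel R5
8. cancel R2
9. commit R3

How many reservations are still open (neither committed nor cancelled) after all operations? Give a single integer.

Answer: 1

Derivation:
Step 1: reserve R1 B 5 -> on_hand[A=51 B=22 C=55] avail[A=51 B=17 C=55] open={R1}
Step 2: reserve R2 A 2 -> on_hand[A=51 B=22 C=55] avail[A=49 B=17 C=55] open={R1,R2}
Step 3: reserve R3 C 2 -> on_hand[A=51 B=22 C=55] avail[A=49 B=17 C=53] open={R1,R2,R3}
Step 4: commit R1 -> on_hand[A=51 B=17 C=55] avail[A=49 B=17 C=53] open={R2,R3}
Step 5: reserve R4 B 9 -> on_hand[A=51 B=17 C=55] avail[A=49 B=8 C=53] open={R2,R3,R4}
Step 6: reserve R5 A 2 -> on_hand[A=51 B=17 C=55] avail[A=47 B=8 C=53] open={R2,R3,R4,R5}
Step 7: cancel R5 -> on_hand[A=51 B=17 C=55] avail[A=49 B=8 C=53] open={R2,R3,R4}
Step 8: cancel R2 -> on_hand[A=51 B=17 C=55] avail[A=51 B=8 C=53] open={R3,R4}
Step 9: commit R3 -> on_hand[A=51 B=17 C=53] avail[A=51 B=8 C=53] open={R4}
Open reservations: ['R4'] -> 1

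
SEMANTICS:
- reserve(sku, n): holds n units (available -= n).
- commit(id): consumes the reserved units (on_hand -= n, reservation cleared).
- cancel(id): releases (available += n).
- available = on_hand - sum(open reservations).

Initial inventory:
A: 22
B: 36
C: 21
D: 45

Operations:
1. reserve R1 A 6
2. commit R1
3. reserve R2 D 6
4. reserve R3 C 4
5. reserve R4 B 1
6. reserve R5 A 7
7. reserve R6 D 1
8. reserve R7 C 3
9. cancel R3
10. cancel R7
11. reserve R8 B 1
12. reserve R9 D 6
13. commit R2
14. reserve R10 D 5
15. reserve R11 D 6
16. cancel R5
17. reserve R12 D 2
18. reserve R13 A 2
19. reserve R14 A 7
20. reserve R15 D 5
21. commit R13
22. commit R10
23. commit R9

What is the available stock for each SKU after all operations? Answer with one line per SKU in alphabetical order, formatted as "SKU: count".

Step 1: reserve R1 A 6 -> on_hand[A=22 B=36 C=21 D=45] avail[A=16 B=36 C=21 D=45] open={R1}
Step 2: commit R1 -> on_hand[A=16 B=36 C=21 D=45] avail[A=16 B=36 C=21 D=45] open={}
Step 3: reserve R2 D 6 -> on_hand[A=16 B=36 C=21 D=45] avail[A=16 B=36 C=21 D=39] open={R2}
Step 4: reserve R3 C 4 -> on_hand[A=16 B=36 C=21 D=45] avail[A=16 B=36 C=17 D=39] open={R2,R3}
Step 5: reserve R4 B 1 -> on_hand[A=16 B=36 C=21 D=45] avail[A=16 B=35 C=17 D=39] open={R2,R3,R4}
Step 6: reserve R5 A 7 -> on_hand[A=16 B=36 C=21 D=45] avail[A=9 B=35 C=17 D=39] open={R2,R3,R4,R5}
Step 7: reserve R6 D 1 -> on_hand[A=16 B=36 C=21 D=45] avail[A=9 B=35 C=17 D=38] open={R2,R3,R4,R5,R6}
Step 8: reserve R7 C 3 -> on_hand[A=16 B=36 C=21 D=45] avail[A=9 B=35 C=14 D=38] open={R2,R3,R4,R5,R6,R7}
Step 9: cancel R3 -> on_hand[A=16 B=36 C=21 D=45] avail[A=9 B=35 C=18 D=38] open={R2,R4,R5,R6,R7}
Step 10: cancel R7 -> on_hand[A=16 B=36 C=21 D=45] avail[A=9 B=35 C=21 D=38] open={R2,R4,R5,R6}
Step 11: reserve R8 B 1 -> on_hand[A=16 B=36 C=21 D=45] avail[A=9 B=34 C=21 D=38] open={R2,R4,R5,R6,R8}
Step 12: reserve R9 D 6 -> on_hand[A=16 B=36 C=21 D=45] avail[A=9 B=34 C=21 D=32] open={R2,R4,R5,R6,R8,R9}
Step 13: commit R2 -> on_hand[A=16 B=36 C=21 D=39] avail[A=9 B=34 C=21 D=32] open={R4,R5,R6,R8,R9}
Step 14: reserve R10 D 5 -> on_hand[A=16 B=36 C=21 D=39] avail[A=9 B=34 C=21 D=27] open={R10,R4,R5,R6,R8,R9}
Step 15: reserve R11 D 6 -> on_hand[A=16 B=36 C=21 D=39] avail[A=9 B=34 C=21 D=21] open={R10,R11,R4,R5,R6,R8,R9}
Step 16: cancel R5 -> on_hand[A=16 B=36 C=21 D=39] avail[A=16 B=34 C=21 D=21] open={R10,R11,R4,R6,R8,R9}
Step 17: reserve R12 D 2 -> on_hand[A=16 B=36 C=21 D=39] avail[A=16 B=34 C=21 D=19] open={R10,R11,R12,R4,R6,R8,R9}
Step 18: reserve R13 A 2 -> on_hand[A=16 B=36 C=21 D=39] avail[A=14 B=34 C=21 D=19] open={R10,R11,R12,R13,R4,R6,R8,R9}
Step 19: reserve R14 A 7 -> on_hand[A=16 B=36 C=21 D=39] avail[A=7 B=34 C=21 D=19] open={R10,R11,R12,R13,R14,R4,R6,R8,R9}
Step 20: reserve R15 D 5 -> on_hand[A=16 B=36 C=21 D=39] avail[A=7 B=34 C=21 D=14] open={R10,R11,R12,R13,R14,R15,R4,R6,R8,R9}
Step 21: commit R13 -> on_hand[A=14 B=36 C=21 D=39] avail[A=7 B=34 C=21 D=14] open={R10,R11,R12,R14,R15,R4,R6,R8,R9}
Step 22: commit R10 -> on_hand[A=14 B=36 C=21 D=34] avail[A=7 B=34 C=21 D=14] open={R11,R12,R14,R15,R4,R6,R8,R9}
Step 23: commit R9 -> on_hand[A=14 B=36 C=21 D=28] avail[A=7 B=34 C=21 D=14] open={R11,R12,R14,R15,R4,R6,R8}

Answer: A: 7
B: 34
C: 21
D: 14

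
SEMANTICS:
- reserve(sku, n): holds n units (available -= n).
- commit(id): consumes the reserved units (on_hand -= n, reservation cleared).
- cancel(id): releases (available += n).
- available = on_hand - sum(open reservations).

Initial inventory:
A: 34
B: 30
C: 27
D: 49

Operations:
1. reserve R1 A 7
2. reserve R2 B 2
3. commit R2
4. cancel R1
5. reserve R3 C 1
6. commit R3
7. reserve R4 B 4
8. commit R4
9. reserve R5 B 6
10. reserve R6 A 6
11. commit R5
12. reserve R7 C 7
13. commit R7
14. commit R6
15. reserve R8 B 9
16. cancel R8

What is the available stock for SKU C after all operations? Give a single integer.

Answer: 19

Derivation:
Step 1: reserve R1 A 7 -> on_hand[A=34 B=30 C=27 D=49] avail[A=27 B=30 C=27 D=49] open={R1}
Step 2: reserve R2 B 2 -> on_hand[A=34 B=30 C=27 D=49] avail[A=27 B=28 C=27 D=49] open={R1,R2}
Step 3: commit R2 -> on_hand[A=34 B=28 C=27 D=49] avail[A=27 B=28 C=27 D=49] open={R1}
Step 4: cancel R1 -> on_hand[A=34 B=28 C=27 D=49] avail[A=34 B=28 C=27 D=49] open={}
Step 5: reserve R3 C 1 -> on_hand[A=34 B=28 C=27 D=49] avail[A=34 B=28 C=26 D=49] open={R3}
Step 6: commit R3 -> on_hand[A=34 B=28 C=26 D=49] avail[A=34 B=28 C=26 D=49] open={}
Step 7: reserve R4 B 4 -> on_hand[A=34 B=28 C=26 D=49] avail[A=34 B=24 C=26 D=49] open={R4}
Step 8: commit R4 -> on_hand[A=34 B=24 C=26 D=49] avail[A=34 B=24 C=26 D=49] open={}
Step 9: reserve R5 B 6 -> on_hand[A=34 B=24 C=26 D=49] avail[A=34 B=18 C=26 D=49] open={R5}
Step 10: reserve R6 A 6 -> on_hand[A=34 B=24 C=26 D=49] avail[A=28 B=18 C=26 D=49] open={R5,R6}
Step 11: commit R5 -> on_hand[A=34 B=18 C=26 D=49] avail[A=28 B=18 C=26 D=49] open={R6}
Step 12: reserve R7 C 7 -> on_hand[A=34 B=18 C=26 D=49] avail[A=28 B=18 C=19 D=49] open={R6,R7}
Step 13: commit R7 -> on_hand[A=34 B=18 C=19 D=49] avail[A=28 B=18 C=19 D=49] open={R6}
Step 14: commit R6 -> on_hand[A=28 B=18 C=19 D=49] avail[A=28 B=18 C=19 D=49] open={}
Step 15: reserve R8 B 9 -> on_hand[A=28 B=18 C=19 D=49] avail[A=28 B=9 C=19 D=49] open={R8}
Step 16: cancel R8 -> on_hand[A=28 B=18 C=19 D=49] avail[A=28 B=18 C=19 D=49] open={}
Final available[C] = 19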